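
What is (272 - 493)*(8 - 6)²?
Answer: -884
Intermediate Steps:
(272 - 493)*(8 - 6)² = -221*2² = -221*4 = -884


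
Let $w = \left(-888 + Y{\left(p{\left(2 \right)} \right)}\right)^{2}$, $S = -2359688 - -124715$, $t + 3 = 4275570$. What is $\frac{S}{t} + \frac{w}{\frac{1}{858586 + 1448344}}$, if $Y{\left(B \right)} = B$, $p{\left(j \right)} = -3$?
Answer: $\frac{2610130890716722379}{1425189} \approx 1.8314 \cdot 10^{12}$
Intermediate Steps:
$t = 4275567$ ($t = -3 + 4275570 = 4275567$)
$S = -2234973$ ($S = -2359688 + 124715 = -2234973$)
$w = 793881$ ($w = \left(-888 - 3\right)^{2} = \left(-891\right)^{2} = 793881$)
$\frac{S}{t} + \frac{w}{\frac{1}{858586 + 1448344}} = - \frac{2234973}{4275567} + \frac{793881}{\frac{1}{858586 + 1448344}} = \left(-2234973\right) \frac{1}{4275567} + \frac{793881}{\frac{1}{2306930}} = - \frac{744991}{1425189} + 793881 \frac{1}{\frac{1}{2306930}} = - \frac{744991}{1425189} + 793881 \cdot 2306930 = - \frac{744991}{1425189} + 1831427895330 = \frac{2610130890716722379}{1425189}$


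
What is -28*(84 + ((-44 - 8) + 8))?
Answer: -1120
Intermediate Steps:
-28*(84 + ((-44 - 8) + 8)) = -28*(84 + (-52 + 8)) = -28*(84 - 44) = -28*40 = -1120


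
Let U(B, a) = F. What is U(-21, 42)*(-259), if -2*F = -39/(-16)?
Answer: 10101/32 ≈ 315.66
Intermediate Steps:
F = -39/32 (F = -(-39)/(2*(-16)) = -(-39)*(-1)/(2*16) = -½*39/16 = -39/32 ≈ -1.2188)
U(B, a) = -39/32
U(-21, 42)*(-259) = -39/32*(-259) = 10101/32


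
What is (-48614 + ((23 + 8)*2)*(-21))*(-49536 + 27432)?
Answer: 1103343264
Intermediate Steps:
(-48614 + ((23 + 8)*2)*(-21))*(-49536 + 27432) = (-48614 + (31*2)*(-21))*(-22104) = (-48614 + 62*(-21))*(-22104) = (-48614 - 1302)*(-22104) = -49916*(-22104) = 1103343264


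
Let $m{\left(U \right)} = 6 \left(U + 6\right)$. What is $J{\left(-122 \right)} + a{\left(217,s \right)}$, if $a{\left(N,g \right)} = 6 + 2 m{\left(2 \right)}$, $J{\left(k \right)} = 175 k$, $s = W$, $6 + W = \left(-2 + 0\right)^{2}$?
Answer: $-21248$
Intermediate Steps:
$W = -2$ ($W = -6 + \left(-2 + 0\right)^{2} = -6 + \left(-2\right)^{2} = -6 + 4 = -2$)
$m{\left(U \right)} = 36 + 6 U$ ($m{\left(U \right)} = 6 \left(6 + U\right) = 36 + 6 U$)
$s = -2$
$a{\left(N,g \right)} = 102$ ($a{\left(N,g \right)} = 6 + 2 \left(36 + 6 \cdot 2\right) = 6 + 2 \left(36 + 12\right) = 6 + 2 \cdot 48 = 6 + 96 = 102$)
$J{\left(-122 \right)} + a{\left(217,s \right)} = 175 \left(-122\right) + 102 = -21350 + 102 = -21248$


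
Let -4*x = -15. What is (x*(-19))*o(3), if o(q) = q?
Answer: -855/4 ≈ -213.75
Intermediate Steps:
x = 15/4 (x = -1/4*(-15) = 15/4 ≈ 3.7500)
(x*(-19))*o(3) = ((15/4)*(-19))*3 = -285/4*3 = -855/4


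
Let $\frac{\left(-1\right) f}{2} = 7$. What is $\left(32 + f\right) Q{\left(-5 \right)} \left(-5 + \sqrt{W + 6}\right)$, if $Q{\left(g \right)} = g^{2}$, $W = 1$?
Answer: $-2250 + 450 \sqrt{7} \approx -1059.4$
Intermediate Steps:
$f = -14$ ($f = \left(-2\right) 7 = -14$)
$\left(32 + f\right) Q{\left(-5 \right)} \left(-5 + \sqrt{W + 6}\right) = \left(32 - 14\right) \left(-5\right)^{2} \left(-5 + \sqrt{1 + 6}\right) = 18 \cdot 25 \left(-5 + \sqrt{7}\right) = 18 \left(-125 + 25 \sqrt{7}\right) = -2250 + 450 \sqrt{7}$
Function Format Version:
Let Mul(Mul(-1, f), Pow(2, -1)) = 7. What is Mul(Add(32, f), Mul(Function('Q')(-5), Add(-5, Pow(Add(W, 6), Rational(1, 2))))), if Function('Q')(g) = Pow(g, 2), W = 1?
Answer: Add(-2250, Mul(450, Pow(7, Rational(1, 2)))) ≈ -1059.4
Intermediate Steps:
f = -14 (f = Mul(-2, 7) = -14)
Mul(Add(32, f), Mul(Function('Q')(-5), Add(-5, Pow(Add(W, 6), Rational(1, 2))))) = Mul(Add(32, -14), Mul(Pow(-5, 2), Add(-5, Pow(Add(1, 6), Rational(1, 2))))) = Mul(18, Mul(25, Add(-5, Pow(7, Rational(1, 2))))) = Mul(18, Add(-125, Mul(25, Pow(7, Rational(1, 2))))) = Add(-2250, Mul(450, Pow(7, Rational(1, 2))))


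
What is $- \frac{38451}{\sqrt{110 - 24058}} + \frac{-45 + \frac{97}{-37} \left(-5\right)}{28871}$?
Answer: $- \frac{1180}{1068227} + \frac{38451 i \sqrt{5987}}{11974} \approx -0.0011046 + 248.47 i$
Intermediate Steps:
$- \frac{38451}{\sqrt{110 - 24058}} + \frac{-45 + \frac{97}{-37} \left(-5\right)}{28871} = - \frac{38451}{\sqrt{-23948}} + \left(-45 + 97 \left(- \frac{1}{37}\right) \left(-5\right)\right) \frac{1}{28871} = - \frac{38451}{2 i \sqrt{5987}} + \left(-45 - - \frac{485}{37}\right) \frac{1}{28871} = - 38451 \left(- \frac{i \sqrt{5987}}{11974}\right) + \left(-45 + \frac{485}{37}\right) \frac{1}{28871} = \frac{38451 i \sqrt{5987}}{11974} - \frac{1180}{1068227} = - \frac{1180}{1068227} + \frac{38451 i \sqrt{5987}}{11974}$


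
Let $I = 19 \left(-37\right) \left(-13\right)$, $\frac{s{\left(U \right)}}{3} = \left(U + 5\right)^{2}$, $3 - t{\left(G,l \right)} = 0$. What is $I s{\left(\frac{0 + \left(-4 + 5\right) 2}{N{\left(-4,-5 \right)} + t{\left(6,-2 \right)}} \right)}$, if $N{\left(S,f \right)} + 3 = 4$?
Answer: $\frac{3317457}{4} \approx 8.2936 \cdot 10^{5}$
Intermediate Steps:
$N{\left(S,f \right)} = 1$ ($N{\left(S,f \right)} = -3 + 4 = 1$)
$t{\left(G,l \right)} = 3$ ($t{\left(G,l \right)} = 3 - 0 = 3 + 0 = 3$)
$s{\left(U \right)} = 3 \left(5 + U\right)^{2}$ ($s{\left(U \right)} = 3 \left(U + 5\right)^{2} = 3 \left(5 + U\right)^{2}$)
$I = 9139$ ($I = \left(-703\right) \left(-13\right) = 9139$)
$I s{\left(\frac{0 + \left(-4 + 5\right) 2}{N{\left(-4,-5 \right)} + t{\left(6,-2 \right)}} \right)} = 9139 \cdot 3 \left(5 + \frac{0 + \left(-4 + 5\right) 2}{1 + 3}\right)^{2} = 9139 \cdot 3 \left(5 + \frac{0 + 1 \cdot 2}{4}\right)^{2} = 9139 \cdot 3 \left(5 + \left(0 + 2\right) \frac{1}{4}\right)^{2} = 9139 \cdot 3 \left(5 + 2 \cdot \frac{1}{4}\right)^{2} = 9139 \cdot 3 \left(5 + \frac{1}{2}\right)^{2} = 9139 \cdot 3 \left(\frac{11}{2}\right)^{2} = 9139 \cdot 3 \cdot \frac{121}{4} = 9139 \cdot \frac{363}{4} = \frac{3317457}{4}$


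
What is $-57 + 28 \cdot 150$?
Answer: $4143$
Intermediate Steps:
$-57 + 28 \cdot 150 = -57 + 4200 = 4143$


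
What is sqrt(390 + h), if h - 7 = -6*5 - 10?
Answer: sqrt(357) ≈ 18.894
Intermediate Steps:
h = -33 (h = 7 + (-6*5 - 10) = 7 + (-30 - 10) = 7 - 40 = -33)
sqrt(390 + h) = sqrt(390 - 33) = sqrt(357)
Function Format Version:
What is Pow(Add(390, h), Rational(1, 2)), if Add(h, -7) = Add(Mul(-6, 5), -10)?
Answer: Pow(357, Rational(1, 2)) ≈ 18.894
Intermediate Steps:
h = -33 (h = Add(7, Add(Mul(-6, 5), -10)) = Add(7, Add(-30, -10)) = Add(7, -40) = -33)
Pow(Add(390, h), Rational(1, 2)) = Pow(Add(390, -33), Rational(1, 2)) = Pow(357, Rational(1, 2))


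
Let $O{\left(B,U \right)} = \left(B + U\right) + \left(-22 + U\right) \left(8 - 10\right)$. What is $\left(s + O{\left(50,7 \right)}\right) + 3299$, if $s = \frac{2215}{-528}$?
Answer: $\frac{1785593}{528} \approx 3381.8$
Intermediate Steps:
$s = - \frac{2215}{528}$ ($s = 2215 \left(- \frac{1}{528}\right) = - \frac{2215}{528} \approx -4.1951$)
$O{\left(B,U \right)} = 44 + B - U$ ($O{\left(B,U \right)} = \left(B + U\right) + \left(-22 + U\right) \left(-2\right) = \left(B + U\right) - \left(-44 + 2 U\right) = 44 + B - U$)
$\left(s + O{\left(50,7 \right)}\right) + 3299 = \left(- \frac{2215}{528} + \left(44 + 50 - 7\right)\right) + 3299 = \left(- \frac{2215}{528} + 87\right) + 3299 = \frac{43721}{528} + 3299 = \frac{1785593}{528}$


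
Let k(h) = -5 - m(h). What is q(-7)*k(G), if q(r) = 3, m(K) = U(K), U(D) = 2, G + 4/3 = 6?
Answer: -21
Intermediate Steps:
G = 14/3 (G = -4/3 + 6 = 14/3 ≈ 4.6667)
m(K) = 2
k(h) = -7 (k(h) = -5 - 1*2 = -5 - 2 = -7)
q(-7)*k(G) = 3*(-7) = -21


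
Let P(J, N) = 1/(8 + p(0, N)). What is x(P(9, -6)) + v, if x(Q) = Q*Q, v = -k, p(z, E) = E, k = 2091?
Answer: -8363/4 ≈ -2090.8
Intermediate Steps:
P(J, N) = 1/(8 + N)
v = -2091 (v = -1*2091 = -2091)
x(Q) = Q²
x(P(9, -6)) + v = (1/(8 - 6))² - 2091 = (1/2)² - 2091 = (½)² - 2091 = ¼ - 2091 = -8363/4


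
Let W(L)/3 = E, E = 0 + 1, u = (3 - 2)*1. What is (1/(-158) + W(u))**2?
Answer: 223729/24964 ≈ 8.9621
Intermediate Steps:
u = 1 (u = 1*1 = 1)
E = 1
W(L) = 3 (W(L) = 3*1 = 3)
(1/(-158) + W(u))**2 = (1/(-158) + 3)**2 = (-1/158 + 3)**2 = (473/158)**2 = 223729/24964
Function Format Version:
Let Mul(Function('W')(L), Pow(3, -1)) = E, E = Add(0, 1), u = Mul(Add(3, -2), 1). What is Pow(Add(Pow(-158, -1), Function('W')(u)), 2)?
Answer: Rational(223729, 24964) ≈ 8.9621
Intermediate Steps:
u = 1 (u = Mul(1, 1) = 1)
E = 1
Function('W')(L) = 3 (Function('W')(L) = Mul(3, 1) = 3)
Pow(Add(Pow(-158, -1), Function('W')(u)), 2) = Pow(Add(Pow(-158, -1), 3), 2) = Pow(Add(Rational(-1, 158), 3), 2) = Pow(Rational(473, 158), 2) = Rational(223729, 24964)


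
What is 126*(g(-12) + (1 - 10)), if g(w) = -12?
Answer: -2646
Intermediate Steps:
126*(g(-12) + (1 - 10)) = 126*(-12 + (1 - 10)) = 126*(-12 - 9) = 126*(-21) = -2646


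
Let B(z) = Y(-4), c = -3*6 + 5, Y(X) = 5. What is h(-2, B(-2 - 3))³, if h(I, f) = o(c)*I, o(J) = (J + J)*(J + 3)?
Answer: -140608000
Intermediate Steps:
c = -13 (c = -18 + 5 = -13)
B(z) = 5
o(J) = 2*J*(3 + J) (o(J) = (2*J)*(3 + J) = 2*J*(3 + J))
h(I, f) = 260*I (h(I, f) = (2*(-13)*(3 - 13))*I = (2*(-13)*(-10))*I = 260*I)
h(-2, B(-2 - 3))³ = (260*(-2))³ = (-520)³ = -140608000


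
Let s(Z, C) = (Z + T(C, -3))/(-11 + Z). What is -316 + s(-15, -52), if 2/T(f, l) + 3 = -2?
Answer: -41003/130 ≈ -315.41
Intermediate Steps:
T(f, l) = -2/5 (T(f, l) = 2/(-3 - 2) = 2/(-5) = 2*(-1/5) = -2/5)
s(Z, C) = (-2/5 + Z)/(-11 + Z) (s(Z, C) = (Z - 2/5)/(-11 + Z) = (-2/5 + Z)/(-11 + Z))
-316 + s(-15, -52) = -316 + (-2/5 - 15)/(-11 - 15) = -316 - 77/5/(-26) = -316 - 1/26*(-77/5) = -316 + 77/130 = -41003/130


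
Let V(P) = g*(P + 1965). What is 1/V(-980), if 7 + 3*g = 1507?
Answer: 1/492500 ≈ 2.0305e-6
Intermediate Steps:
g = 500 (g = -7/3 + (⅓)*1507 = -7/3 + 1507/3 = 500)
V(P) = 982500 + 500*P (V(P) = 500*(P + 1965) = 500*(1965 + P) = 982500 + 500*P)
1/V(-980) = 1/(982500 + 500*(-980)) = 1/(982500 - 490000) = 1/492500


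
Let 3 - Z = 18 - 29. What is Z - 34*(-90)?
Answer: 3074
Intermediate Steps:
Z = 14 (Z = 3 - (18 - 29) = 3 - 1*(-11) = 3 + 11 = 14)
Z - 34*(-90) = 14 - 34*(-90) = 14 + 3060 = 3074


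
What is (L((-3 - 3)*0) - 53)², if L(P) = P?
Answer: 2809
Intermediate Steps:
(L((-3 - 3)*0) - 53)² = ((-3 - 3)*0 - 53)² = (-6*0 - 53)² = (0 - 53)² = (-53)² = 2809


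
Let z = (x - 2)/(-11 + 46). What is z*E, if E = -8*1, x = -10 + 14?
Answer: -16/35 ≈ -0.45714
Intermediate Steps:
x = 4
E = -8
z = 2/35 (z = (4 - 2)/(-11 + 46) = 2/35 ≈ 0.057143)
z*E = (2/35)*(-8) = -16/35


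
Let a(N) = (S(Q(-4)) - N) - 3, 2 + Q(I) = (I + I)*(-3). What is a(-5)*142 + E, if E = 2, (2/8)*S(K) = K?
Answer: 12782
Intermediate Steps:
Q(I) = -2 - 6*I (Q(I) = -2 + (I + I)*(-3) = -2 + (2*I)*(-3) = -2 - 6*I)
S(K) = 4*K
a(N) = 85 - N (a(N) = (4*(-2 - 6*(-4)) - N) - 3 = (4*(-2 + 24) - N) - 3 = (4*22 - N) - 3 = (88 - N) - 3 = 85 - N)
a(-5)*142 + E = (85 - 1*(-5))*142 + 2 = (85 + 5)*142 + 2 = 90*142 + 2 = 12780 + 2 = 12782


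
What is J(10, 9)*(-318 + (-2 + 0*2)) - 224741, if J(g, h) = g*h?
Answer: -253541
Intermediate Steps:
J(10, 9)*(-318 + (-2 + 0*2)) - 224741 = (10*9)*(-318 + (-2 + 0*2)) - 224741 = 90*(-318 + (-2 + 0)) - 224741 = 90*(-318 - 2) - 224741 = 90*(-320) - 224741 = -28800 - 224741 = -253541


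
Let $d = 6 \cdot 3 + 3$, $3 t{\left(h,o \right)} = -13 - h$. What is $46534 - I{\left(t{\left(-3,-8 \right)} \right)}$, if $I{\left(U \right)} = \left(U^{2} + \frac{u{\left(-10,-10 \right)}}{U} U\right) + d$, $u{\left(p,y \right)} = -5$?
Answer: $\frac{418562}{9} \approx 46507.0$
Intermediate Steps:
$t{\left(h,o \right)} = - \frac{13}{3} - \frac{h}{3}$ ($t{\left(h,o \right)} = \frac{-13 - h}{3} = - \frac{13}{3} - \frac{h}{3}$)
$d = 21$ ($d = 18 + 3 = 21$)
$I{\left(U \right)} = 16 + U^{2}$ ($I{\left(U \right)} = \left(U^{2} + - \frac{5}{U} U\right) + 21 = \left(U^{2} - 5\right) + 21 = \left(-5 + U^{2}\right) + 21 = 16 + U^{2}$)
$46534 - I{\left(t{\left(-3,-8 \right)} \right)} = 46534 - \left(16 + \left(- \frac{13}{3} - -1\right)^{2}\right) = 46534 - \left(16 + \left(- \frac{13}{3} + 1\right)^{2}\right) = 46534 - \left(16 + \left(- \frac{10}{3}\right)^{2}\right) = 46534 - \left(16 + \frac{100}{9}\right) = 46534 - \frac{244}{9} = \frac{418562}{9}$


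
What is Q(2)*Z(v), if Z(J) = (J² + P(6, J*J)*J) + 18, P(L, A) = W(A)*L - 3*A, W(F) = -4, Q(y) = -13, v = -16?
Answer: -168298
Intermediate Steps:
P(L, A) = -4*L - 3*A
Z(J) = 18 + J² + J*(-24 - 3*J²) (Z(J) = (J² + (-4*6 - 3*J*J)*J) + 18 = (J² + (-24 - 3*J²)*J) + 18 = (J² + J*(-24 - 3*J²)) + 18 = 18 + J² + J*(-24 - 3*J²))
Q(2)*Z(v) = -13*(18 + (-16)² - 3*(-16)*(8 + (-16)²)) = -13*(18 + 256 - 3*(-16)*(8 + 256)) = -13*(18 + 256 - 3*(-16)*264) = -13*(18 + 256 + 12672) = -13*12946 = -168298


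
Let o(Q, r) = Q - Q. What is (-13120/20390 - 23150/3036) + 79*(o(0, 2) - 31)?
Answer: -7605742739/3095202 ≈ -2457.3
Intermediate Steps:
o(Q, r) = 0
(-13120/20390 - 23150/3036) + 79*(o(0, 2) - 31) = (-13120/20390 - 23150/3036) + 79*(0 - 31) = (-13120*1/20390 - 23150*1/3036) + 79*(-31) = (-1312/2039 - 11575/1518) - 2449 = -25593041/3095202 - 2449 = -7605742739/3095202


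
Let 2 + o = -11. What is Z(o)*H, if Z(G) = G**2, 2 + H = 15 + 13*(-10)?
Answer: -19773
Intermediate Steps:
o = -13 (o = -2 - 11 = -13)
H = -117 (H = -2 + (15 + 13*(-10)) = -2 + (15 - 130) = -2 - 115 = -117)
Z(o)*H = (-13)**2*(-117) = 169*(-117) = -19773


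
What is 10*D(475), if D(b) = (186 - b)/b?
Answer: -578/95 ≈ -6.0842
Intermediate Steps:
D(b) = (186 - b)/b
10*D(475) = 10*((186 - 1*475)/475) = 10*((186 - 475)/475) = 10*((1/475)*(-289)) = 10*(-289/475) = -578/95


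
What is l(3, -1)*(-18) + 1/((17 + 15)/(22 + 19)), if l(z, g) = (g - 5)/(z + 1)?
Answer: 905/32 ≈ 28.281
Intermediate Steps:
l(z, g) = (-5 + g)/(1 + z)
l(3, -1)*(-18) + 1/((17 + 15)/(22 + 19)) = ((-5 - 1)/(1 + 3))*(-18) + 1/((17 + 15)/(22 + 19)) = (-6/4)*(-18) + 1/(32/41) = ((¼)*(-6))*(-18) + 1/(32*(1/41)) = -3/2*(-18) + 1/(32/41) = 27 + 41/32 = 905/32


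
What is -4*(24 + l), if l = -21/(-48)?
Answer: -391/4 ≈ -97.750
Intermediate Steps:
l = 7/16 (l = -21*(-1/48) = 7/16 ≈ 0.43750)
-4*(24 + l) = -4*(24 + 7/16) = -4*391/16 = -391/4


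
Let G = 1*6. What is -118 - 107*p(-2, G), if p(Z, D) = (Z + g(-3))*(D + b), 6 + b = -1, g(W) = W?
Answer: -653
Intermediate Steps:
G = 6
b = -7 (b = -6 - 1 = -7)
p(Z, D) = (-7 + D)*(-3 + Z) (p(Z, D) = (Z - 3)*(D - 7) = (-3 + Z)*(-7 + D) = (-7 + D)*(-3 + Z))
-118 - 107*p(-2, G) = -118 - 107*(21 - 7*(-2) - 3*6 + 6*(-2)) = -118 - 107*(21 + 14 - 18 - 12) = -118 - 107*5 = -118 - 535 = -653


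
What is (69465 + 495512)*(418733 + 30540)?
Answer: 253828911721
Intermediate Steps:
(69465 + 495512)*(418733 + 30540) = 564977*449273 = 253828911721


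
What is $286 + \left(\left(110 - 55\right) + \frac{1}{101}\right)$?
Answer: $\frac{34442}{101} \approx 341.01$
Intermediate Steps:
$286 + \left(\left(110 - 55\right) + \frac{1}{101}\right) = 286 + \left(55 + \frac{1}{101}\right) = 286 + \frac{5556}{101} = \frac{34442}{101}$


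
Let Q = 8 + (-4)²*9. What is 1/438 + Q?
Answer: 66577/438 ≈ 152.00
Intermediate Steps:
Q = 152 (Q = 8 + 16*9 = 8 + 144 = 152)
1/438 + Q = 1/438 + 152 = 66577/438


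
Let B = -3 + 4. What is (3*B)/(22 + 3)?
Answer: 3/25 ≈ 0.12000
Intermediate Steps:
B = 1
(3*B)/(22 + 3) = (3*1)/(22 + 3) = 3/25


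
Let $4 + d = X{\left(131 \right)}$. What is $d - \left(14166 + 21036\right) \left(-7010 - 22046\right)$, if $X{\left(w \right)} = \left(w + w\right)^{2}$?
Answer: $1022897952$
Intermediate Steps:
$X{\left(w \right)} = 4 w^{2}$ ($X{\left(w \right)} = \left(2 w\right)^{2} = 4 w^{2}$)
$d = 68640$ ($d = -4 + 4 \cdot 131^{2} = -4 + 4 \cdot 17161 = -4 + 68644 = 68640$)
$d - \left(14166 + 21036\right) \left(-7010 - 22046\right) = 68640 - \left(14166 + 21036\right) \left(-7010 - 22046\right) = 68640 - 35202 \left(-29056\right) = 68640 - -1022829312 = 68640 + 1022829312 = 1022897952$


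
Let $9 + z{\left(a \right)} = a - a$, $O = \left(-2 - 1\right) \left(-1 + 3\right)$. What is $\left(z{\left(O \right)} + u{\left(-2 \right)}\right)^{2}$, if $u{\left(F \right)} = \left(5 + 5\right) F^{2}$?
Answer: $961$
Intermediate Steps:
$O = -6$ ($O = \left(-3\right) 2 = -6$)
$z{\left(a \right)} = -9$ ($z{\left(a \right)} = -9 + \left(a - a\right) = -9 + 0 = -9$)
$u{\left(F \right)} = 10 F^{2}$
$\left(z{\left(O \right)} + u{\left(-2 \right)}\right)^{2} = \left(-9 + 10 \left(-2\right)^{2}\right)^{2} = \left(-9 + 10 \cdot 4\right)^{2} = \left(-9 + 40\right)^{2} = 31^{2} = 961$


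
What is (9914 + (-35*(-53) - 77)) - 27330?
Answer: -15638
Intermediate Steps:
(9914 + (-35*(-53) - 77)) - 27330 = (9914 + (1855 - 77)) - 27330 = (9914 + 1778) - 27330 = 11692 - 27330 = -15638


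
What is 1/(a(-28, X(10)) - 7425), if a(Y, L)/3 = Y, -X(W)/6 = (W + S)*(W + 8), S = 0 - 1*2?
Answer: -1/7509 ≈ -0.00013317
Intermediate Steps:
S = -2 (S = 0 - 2 = -2)
X(W) = -6*(-2 + W)*(8 + W) (X(W) = -6*(W - 2)*(W + 8) = -6*(-2 + W)*(8 + W))
a(Y, L) = 3*Y
1/(a(-28, X(10)) - 7425) = 1/(3*(-28) - 7425) = 1/(-84 - 7425) = 1/(-7509) = -1/7509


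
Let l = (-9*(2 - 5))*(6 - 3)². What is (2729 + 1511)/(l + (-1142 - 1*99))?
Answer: -2120/499 ≈ -4.2485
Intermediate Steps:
l = 243 (l = -9*(-3)*3² = 27*9 = 243)
(2729 + 1511)/(l + (-1142 - 1*99)) = (2729 + 1511)/(243 + (-1142 - 1*99)) = 4240/(243 + (-1142 - 99)) = 4240/(243 - 1241) = 4240/(-998) = 4240*(-1/998) = -2120/499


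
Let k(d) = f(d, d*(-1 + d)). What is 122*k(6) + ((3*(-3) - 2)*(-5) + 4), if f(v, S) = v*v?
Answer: 4451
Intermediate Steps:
f(v, S) = v²
k(d) = d²
122*k(6) + ((3*(-3) - 2)*(-5) + 4) = 122*6² + ((3*(-3) - 2)*(-5) + 4) = 122*36 + ((-9 - 2)*(-5) + 4) = 4392 + (-11*(-5) + 4) = 4392 + (55 + 4) = 4392 + 59 = 4451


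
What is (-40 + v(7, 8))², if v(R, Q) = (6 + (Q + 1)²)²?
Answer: 56685841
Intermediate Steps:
v(R, Q) = (6 + (1 + Q)²)²
(-40 + v(7, 8))² = (-40 + (6 + (1 + 8)²)²)² = (-40 + (6 + 9²)²)² = (-40 + (6 + 81)²)² = (-40 + 87²)² = (-40 + 7569)² = 7529² = 56685841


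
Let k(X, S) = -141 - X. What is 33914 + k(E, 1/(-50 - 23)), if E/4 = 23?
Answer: 33681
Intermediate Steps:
E = 92 (E = 4*23 = 92)
33914 + k(E, 1/(-50 - 23)) = 33914 + (-141 - 1*92) = 33914 + (-141 - 92) = 33914 - 233 = 33681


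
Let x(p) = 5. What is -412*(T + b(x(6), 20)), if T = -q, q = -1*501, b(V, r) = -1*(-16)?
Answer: -213004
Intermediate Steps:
b(V, r) = 16
q = -501
T = 501 (T = -1*(-501) = 501)
-412*(T + b(x(6), 20)) = -412*(501 + 16) = -412*517 = -213004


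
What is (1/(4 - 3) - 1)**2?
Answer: 0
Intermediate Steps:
(1/(4 - 3) - 1)**2 = (1/1 - 1)**2 = (1 - 1)**2 = 0**2 = 0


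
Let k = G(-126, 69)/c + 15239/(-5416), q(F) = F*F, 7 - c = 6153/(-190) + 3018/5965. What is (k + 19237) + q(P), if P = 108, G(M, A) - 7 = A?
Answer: 294964648574283/9545737912 ≈ 30900.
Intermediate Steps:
G(M, A) = 7 + A
c = 1762507/45334 (c = 7 - (6153/(-190) + 3018/5965) = 7 - (6153*(-1/190) + 3018*(1/5965)) = 7 - (-6153/190 + 3018/5965) = 7 - 1*(-1445169/45334) = 7 + 1445169/45334 = 1762507/45334 ≈ 38.878)
q(F) = F²
k = -8198644429/9545737912 (k = (7 + 69)/(1762507/45334) + 15239/(-5416) = 76*(45334/1762507) + 15239*(-1/5416) = 3445384/1762507 - 15239/5416 = -8198644429/9545737912 ≈ -0.85888)
(k + 19237) + q(P) = (-8198644429/9545737912 + 19237) + 108² = 183623161568715/9545737912 + 11664 = 294964648574283/9545737912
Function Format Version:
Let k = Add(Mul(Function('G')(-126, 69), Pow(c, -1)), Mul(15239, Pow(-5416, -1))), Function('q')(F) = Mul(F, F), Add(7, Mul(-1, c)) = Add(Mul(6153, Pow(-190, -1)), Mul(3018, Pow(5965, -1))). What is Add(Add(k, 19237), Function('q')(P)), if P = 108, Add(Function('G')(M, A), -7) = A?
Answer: Rational(294964648574283, 9545737912) ≈ 30900.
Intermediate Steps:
Function('G')(M, A) = Add(7, A)
c = Rational(1762507, 45334) (c = Add(7, Mul(-1, Add(Mul(6153, Pow(-190, -1)), Mul(3018, Pow(5965, -1))))) = Add(7, Mul(-1, Add(Mul(6153, Rational(-1, 190)), Mul(3018, Rational(1, 5965))))) = Add(7, Mul(-1, Add(Rational(-6153, 190), Rational(3018, 5965)))) = Add(7, Mul(-1, Rational(-1445169, 45334))) = Add(7, Rational(1445169, 45334)) = Rational(1762507, 45334) ≈ 38.878)
Function('q')(F) = Pow(F, 2)
k = Rational(-8198644429, 9545737912) (k = Add(Mul(Add(7, 69), Pow(Rational(1762507, 45334), -1)), Mul(15239, Pow(-5416, -1))) = Add(Mul(76, Rational(45334, 1762507)), Mul(15239, Rational(-1, 5416))) = Add(Rational(3445384, 1762507), Rational(-15239, 5416)) = Rational(-8198644429, 9545737912) ≈ -0.85888)
Add(Add(k, 19237), Function('q')(P)) = Add(Add(Rational(-8198644429, 9545737912), 19237), Pow(108, 2)) = Add(Rational(183623161568715, 9545737912), 11664) = Rational(294964648574283, 9545737912)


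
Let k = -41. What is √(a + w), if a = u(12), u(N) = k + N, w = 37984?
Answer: √37955 ≈ 194.82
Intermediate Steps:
u(N) = -41 + N
a = -29 (a = -41 + 12 = -29)
√(a + w) = √(-29 + 37984) = √37955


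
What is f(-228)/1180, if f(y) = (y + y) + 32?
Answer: -106/295 ≈ -0.35932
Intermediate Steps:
f(y) = 32 + 2*y (f(y) = 2*y + 32 = 32 + 2*y)
f(-228)/1180 = (32 + 2*(-228))/1180 = (32 - 456)*(1/1180) = -424*1/1180 = -106/295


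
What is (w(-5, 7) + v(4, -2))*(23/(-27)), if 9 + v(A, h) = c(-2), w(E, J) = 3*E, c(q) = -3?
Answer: 23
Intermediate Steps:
v(A, h) = -12 (v(A, h) = -9 - 3 = -12)
(w(-5, 7) + v(4, -2))*(23/(-27)) = (3*(-5) - 12)*(23/(-27)) = (-15 - 12)*(23*(-1/27)) = -27*(-23/27) = 23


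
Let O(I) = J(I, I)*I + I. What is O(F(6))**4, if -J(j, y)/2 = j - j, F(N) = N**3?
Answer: 2176782336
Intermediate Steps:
J(j, y) = 0 (J(j, y) = -2*(j - j) = -2*0 = 0)
O(I) = I (O(I) = 0*I + I = 0 + I = I)
O(F(6))**4 = (6**3)**4 = 216**4 = 2176782336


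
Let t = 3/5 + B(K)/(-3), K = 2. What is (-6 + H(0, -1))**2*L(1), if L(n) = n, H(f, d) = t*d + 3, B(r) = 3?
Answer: 169/25 ≈ 6.7600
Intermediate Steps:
t = -2/5 (t = 3/5 + 3/(-3) = 3*(1/5) + 3*(-1/3) = 3/5 - 1 = -2/5 ≈ -0.40000)
H(f, d) = 3 - 2*d/5 (H(f, d) = -2*d/5 + 3 = 3 - 2*d/5)
(-6 + H(0, -1))**2*L(1) = (-6 + (3 - 2/5*(-1)))**2*1 = (-6 + (3 + 2/5))**2*1 = (-6 + 17/5)**2*1 = (-13/5)**2*1 = (169/25)*1 = 169/25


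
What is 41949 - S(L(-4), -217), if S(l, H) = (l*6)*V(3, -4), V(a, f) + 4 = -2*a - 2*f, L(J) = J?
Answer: 41901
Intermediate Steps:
V(a, f) = -4 - 2*a - 2*f (V(a, f) = -4 + (-2*a - 2*f) = -4 - 2*a - 2*f)
S(l, H) = -12*l (S(l, H) = (l*6)*(-4 - 2*3 - 2*(-4)) = (6*l)*(-4 - 6 + 8) = (6*l)*(-2) = -12*l)
41949 - S(L(-4), -217) = 41949 - (-12)*(-4) = 41949 - 1*48 = 41949 - 48 = 41901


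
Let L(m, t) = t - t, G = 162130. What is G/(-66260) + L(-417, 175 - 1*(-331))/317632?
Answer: -16213/6626 ≈ -2.4469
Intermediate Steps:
L(m, t) = 0
G/(-66260) + L(-417, 175 - 1*(-331))/317632 = 162130/(-66260) + 0/317632 = 162130*(-1/66260) + 0*(1/317632) = -16213/6626 + 0 = -16213/6626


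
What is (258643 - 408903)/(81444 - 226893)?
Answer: 150260/145449 ≈ 1.0331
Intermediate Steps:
(258643 - 408903)/(81444 - 226893) = -150260/(-145449) = -150260*(-1/145449) = 150260/145449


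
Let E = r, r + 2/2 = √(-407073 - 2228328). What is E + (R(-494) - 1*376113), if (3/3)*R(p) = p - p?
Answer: -376114 + I*√2635401 ≈ -3.7611e+5 + 1623.4*I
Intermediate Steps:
R(p) = 0 (R(p) = p - p = 0)
r = -1 + I*√2635401 (r = -1 + √(-407073 - 2228328) = -1 + √(-2635401) = -1 + I*√2635401 ≈ -1.0 + 1623.4*I)
E = -1 + I*√2635401 ≈ -1.0 + 1623.4*I
E + (R(-494) - 1*376113) = (-1 + I*√2635401) + (0 - 1*376113) = (-1 + I*√2635401) + (0 - 376113) = (-1 + I*√2635401) - 376113 = -376114 + I*√2635401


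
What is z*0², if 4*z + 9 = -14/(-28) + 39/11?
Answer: 0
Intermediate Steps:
z = -109/88 (z = -9/4 + (-14/(-28) + 39/11)/4 = -9/4 + (-14*(-1/28) + 39*(1/11))/4 = -9/4 + (½ + 39/11)/4 = -9/4 + (¼)*(89/22) = -9/4 + 89/88 = -109/88 ≈ -1.2386)
z*0² = -109/88*0² = -109/88*0 = 0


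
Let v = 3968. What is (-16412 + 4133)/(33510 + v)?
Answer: -12279/37478 ≈ -0.32763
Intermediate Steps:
(-16412 + 4133)/(33510 + v) = (-16412 + 4133)/(33510 + 3968) = -12279/37478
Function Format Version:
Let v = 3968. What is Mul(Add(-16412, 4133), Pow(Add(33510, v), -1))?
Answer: Rational(-12279, 37478) ≈ -0.32763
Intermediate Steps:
Mul(Add(-16412, 4133), Pow(Add(33510, v), -1)) = Mul(Add(-16412, 4133), Pow(Add(33510, 3968), -1)) = Mul(-12279, Pow(37478, -1)) = Mul(-12279, Rational(1, 37478)) = Rational(-12279, 37478)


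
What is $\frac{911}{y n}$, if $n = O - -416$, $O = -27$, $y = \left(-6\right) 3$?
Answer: $- \frac{911}{7002} \approx -0.13011$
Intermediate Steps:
$y = -18$
$n = 389$ ($n = -27 - -416 = -27 + 416 = 389$)
$\frac{911}{y n} = \frac{911}{\left(-18\right) 389} = \frac{911}{-7002} = 911 \left(- \frac{1}{7002}\right) = - \frac{911}{7002}$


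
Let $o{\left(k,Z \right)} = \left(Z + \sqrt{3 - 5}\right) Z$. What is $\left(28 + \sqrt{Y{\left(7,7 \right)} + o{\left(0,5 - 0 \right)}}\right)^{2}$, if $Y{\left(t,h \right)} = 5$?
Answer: $\left(28 + \sqrt{5} \sqrt{6 + i \sqrt{2}}\right)^{2} \approx 1122.8 + 42.974 i$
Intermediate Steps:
$o{\left(k,Z \right)} = Z \left(Z + i \sqrt{2}\right)$ ($o{\left(k,Z \right)} = \left(Z + \sqrt{-2}\right) Z = \left(Z + i \sqrt{2}\right) Z = Z \left(Z + i \sqrt{2}\right)$)
$\left(28 + \sqrt{Y{\left(7,7 \right)} + o{\left(0,5 - 0 \right)}}\right)^{2} = \left(28 + \sqrt{5 + \left(5 - 0\right) \left(\left(5 - 0\right) + i \sqrt{2}\right)}\right)^{2} = \left(28 + \sqrt{5 + \left(5 + 0\right) \left(\left(5 + 0\right) + i \sqrt{2}\right)}\right)^{2} = \left(28 + \sqrt{5 + 5 \left(5 + i \sqrt{2}\right)}\right)^{2} = \left(28 + \sqrt{5 + \left(25 + 5 i \sqrt{2}\right)}\right)^{2} = \left(28 + \sqrt{30 + 5 i \sqrt{2}}\right)^{2}$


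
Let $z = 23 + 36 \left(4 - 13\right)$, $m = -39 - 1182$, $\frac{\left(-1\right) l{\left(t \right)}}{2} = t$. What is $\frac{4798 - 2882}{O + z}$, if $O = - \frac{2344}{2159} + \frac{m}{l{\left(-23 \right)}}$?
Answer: $- \frac{190285624}{32637477} \approx -5.8303$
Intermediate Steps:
$l{\left(t \right)} = - 2 t$
$m = -1221$ ($m = -39 - 1182 = -1221$)
$z = -301$ ($z = 23 + 36 \left(-9\right) = 23 - 324 = -301$)
$O = - \frac{2743963}{99314}$ ($O = - \frac{2344}{2159} - \frac{1221}{\left(-2\right) \left(-23\right)} = \left(-2344\right) \frac{1}{2159} - \frac{1221}{46} = - \frac{2344}{2159} - \frac{1221}{46} = - \frac{2743963}{99314} \approx -27.629$)
$\frac{4798 - 2882}{O + z} = \frac{4798 - 2882}{- \frac{2743963}{99314} - 301} = \frac{1916}{- \frac{32637477}{99314}} = 1916 \left(- \frac{99314}{32637477}\right) = - \frac{190285624}{32637477}$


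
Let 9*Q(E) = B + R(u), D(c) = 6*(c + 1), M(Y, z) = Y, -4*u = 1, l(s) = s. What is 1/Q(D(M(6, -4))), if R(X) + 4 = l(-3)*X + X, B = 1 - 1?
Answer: -18/7 ≈ -2.5714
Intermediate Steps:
u = -¼ (u = -¼*1 = -¼ ≈ -0.25000)
B = 0
D(c) = 6 + 6*c (D(c) = 6*(1 + c) = 6 + 6*c)
R(X) = -4 - 2*X (R(X) = -4 + (-3*X + X) = -4 - 2*X)
Q(E) = -7/18 (Q(E) = (0 + (-4 - 2*(-¼)))/9 = (0 + (-4 + ½))/9 = (0 - 7/2)/9 = (⅑)*(-7/2) = -7/18)
1/Q(D(M(6, -4))) = 1/(-7/18) = -18/7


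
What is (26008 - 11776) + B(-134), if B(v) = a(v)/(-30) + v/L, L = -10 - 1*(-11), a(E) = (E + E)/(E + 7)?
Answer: 26856556/1905 ≈ 14098.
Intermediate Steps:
a(E) = 2*E/(7 + E) (a(E) = (2*E)/(7 + E) = 2*E/(7 + E))
L = 1 (L = -10 + 11 = 1)
B(v) = v - v/(15*(7 + v)) (B(v) = (2*v/(7 + v))/(-30) + v/1 = (2*v/(7 + v))*(-1/30) + v*1 = -v/(15*(7 + v)) + v = v - v/(15*(7 + v)))
(26008 - 11776) + B(-134) = (26008 - 11776) + (1/15)*(-134)*(104 + 15*(-134))/(7 - 134) = 14232 + (1/15)*(-134)*(104 - 2010)/(-127) = 14232 + (1/15)*(-134)*(-1/127)*(-1906) = 14232 - 255404/1905 = 26856556/1905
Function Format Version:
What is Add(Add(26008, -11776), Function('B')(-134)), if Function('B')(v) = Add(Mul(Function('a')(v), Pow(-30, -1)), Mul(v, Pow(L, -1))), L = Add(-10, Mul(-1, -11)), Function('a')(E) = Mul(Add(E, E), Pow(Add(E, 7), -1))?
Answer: Rational(26856556, 1905) ≈ 14098.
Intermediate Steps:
Function('a')(E) = Mul(2, E, Pow(Add(7, E), -1)) (Function('a')(E) = Mul(Mul(2, E), Pow(Add(7, E), -1)) = Mul(2, E, Pow(Add(7, E), -1)))
L = 1 (L = Add(-10, 11) = 1)
Function('B')(v) = Add(v, Mul(Rational(-1, 15), v, Pow(Add(7, v), -1))) (Function('B')(v) = Add(Mul(Mul(2, v, Pow(Add(7, v), -1)), Pow(-30, -1)), Mul(v, Pow(1, -1))) = Add(Mul(Mul(2, v, Pow(Add(7, v), -1)), Rational(-1, 30)), Mul(v, 1)) = Add(Mul(Rational(-1, 15), v, Pow(Add(7, v), -1)), v) = Add(v, Mul(Rational(-1, 15), v, Pow(Add(7, v), -1))))
Add(Add(26008, -11776), Function('B')(-134)) = Add(Add(26008, -11776), Mul(Rational(1, 15), -134, Pow(Add(7, -134), -1), Add(104, Mul(15, -134)))) = Add(14232, Mul(Rational(1, 15), -134, Pow(-127, -1), Add(104, -2010))) = Add(14232, Mul(Rational(1, 15), -134, Rational(-1, 127), -1906)) = Add(14232, Rational(-255404, 1905)) = Rational(26856556, 1905)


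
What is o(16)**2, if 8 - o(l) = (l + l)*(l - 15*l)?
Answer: 51494976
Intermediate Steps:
o(l) = 8 + 28*l**2 (o(l) = 8 - (l + l)*(l - 15*l) = 8 - 2*l*(-14*l) = 8 - (-28)*l**2 = 8 + 28*l**2)
o(16)**2 = (8 + 28*16**2)**2 = (8 + 28*256)**2 = (8 + 7168)**2 = 7176**2 = 51494976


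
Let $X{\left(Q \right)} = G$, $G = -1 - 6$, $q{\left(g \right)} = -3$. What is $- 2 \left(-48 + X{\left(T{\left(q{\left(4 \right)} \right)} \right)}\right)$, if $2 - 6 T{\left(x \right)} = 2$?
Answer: $110$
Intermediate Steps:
$T{\left(x \right)} = 0$ ($T{\left(x \right)} = \frac{1}{3} - \frac{1}{3} = 0$)
$G = -7$ ($G = -1 - 6 = -7$)
$X{\left(Q \right)} = -7$
$- 2 \left(-48 + X{\left(T{\left(q{\left(4 \right)} \right)} \right)}\right) = - 2 \left(-48 - 7\right) = \left(-2\right) \left(-55\right) = 110$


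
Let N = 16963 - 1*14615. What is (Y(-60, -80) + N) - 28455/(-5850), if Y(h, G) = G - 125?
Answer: 837667/390 ≈ 2147.9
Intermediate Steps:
Y(h, G) = -125 + G
N = 2348 (N = 16963 - 14615 = 2348)
(Y(-60, -80) + N) - 28455/(-5850) = ((-125 - 80) + 2348) - 28455/(-5850) = (-205 + 2348) - 28455*(-1/5850) = 2143 + 1897/390 = 837667/390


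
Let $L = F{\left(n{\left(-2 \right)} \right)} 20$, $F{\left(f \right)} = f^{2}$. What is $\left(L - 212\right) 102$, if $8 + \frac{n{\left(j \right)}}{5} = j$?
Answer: $5078376$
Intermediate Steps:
$n{\left(j \right)} = -40 + 5 j$
$L = 50000$ ($L = \left(-40 + 5 \left(-2\right)\right)^{2} \cdot 20 = \left(-40 - 10\right)^{2} \cdot 20 = \left(-50\right)^{2} \cdot 20 = 2500 \cdot 20 = 50000$)
$\left(L - 212\right) 102 = \left(50000 - 212\right) 102 = 49788 \cdot 102 = 5078376$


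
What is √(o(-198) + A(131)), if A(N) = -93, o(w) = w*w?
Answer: √39111 ≈ 197.76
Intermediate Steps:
o(w) = w²
√(o(-198) + A(131)) = √((-198)² - 93) = √(39204 - 93) = √39111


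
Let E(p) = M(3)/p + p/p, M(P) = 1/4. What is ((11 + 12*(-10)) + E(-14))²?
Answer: 36590401/3136 ≈ 11668.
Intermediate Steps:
M(P) = ¼
E(p) = 1 + 1/(4*p) (E(p) = 1/(4*p) + p/p = 1/(4*p) + 1 = 1 + 1/(4*p))
((11 + 12*(-10)) + E(-14))² = ((11 + 12*(-10)) + (¼ - 14)/(-14))² = ((11 - 120) - 1/14*(-55/4))² = (-109 + 55/56)² = (-6049/56)² = 36590401/3136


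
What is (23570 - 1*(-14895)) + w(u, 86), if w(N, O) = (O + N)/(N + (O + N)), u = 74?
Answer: 4500485/117 ≈ 38466.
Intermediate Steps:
w(N, O) = (N + O)/(O + 2*N) (w(N, O) = (N + O)/(N + (N + O)) = (N + O)/(O + 2*N))
(23570 - 1*(-14895)) + w(u, 86) = (23570 - 1*(-14895)) + (74 + 86)/(86 + 2*74) = (23570 + 14895) + 160/(86 + 148) = 38465 + 160/234 = 38465 + (1/234)*160 = 38465 + 80/117 = 4500485/117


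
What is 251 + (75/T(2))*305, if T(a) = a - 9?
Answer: -21118/7 ≈ -3016.9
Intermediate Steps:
T(a) = -9 + a
251 + (75/T(2))*305 = 251 + (75/(-9 + 2))*305 = 251 + (75/(-7))*305 = 251 + (75*(-1/7))*305 = 251 - 75/7*305 = 251 - 22875/7 = -21118/7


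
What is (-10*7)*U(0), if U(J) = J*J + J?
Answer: 0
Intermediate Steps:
U(J) = J + J² (U(J) = J² + J = J + J²)
(-10*7)*U(0) = (-10*7)*(0*(1 + 0)) = -0 = -70*0 = 0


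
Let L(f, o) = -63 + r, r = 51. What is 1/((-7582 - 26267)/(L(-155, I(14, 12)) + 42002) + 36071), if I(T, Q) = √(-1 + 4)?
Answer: 41990/1514587441 ≈ 2.7724e-5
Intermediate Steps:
I(T, Q) = √3
L(f, o) = -12 (L(f, o) = -63 + 51 = -12)
1/((-7582 - 26267)/(L(-155, I(14, 12)) + 42002) + 36071) = 1/((-7582 - 26267)/(-12 + 42002) + 36071) = 1/(-33849/41990 + 36071) = 1/(1514587441/41990) = 41990/1514587441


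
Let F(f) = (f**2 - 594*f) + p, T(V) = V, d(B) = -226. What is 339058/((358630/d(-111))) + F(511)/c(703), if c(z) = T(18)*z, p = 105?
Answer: -246203085668/1134526005 ≈ -217.01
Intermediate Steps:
c(z) = 18*z
F(f) = 105 + f**2 - 594*f (F(f) = (f**2 - 594*f) + 105 = 105 + f**2 - 594*f)
339058/((358630/d(-111))) + F(511)/c(703) = 339058/((358630/(-226))) + (105 + 511**2 - 594*511)/((18*703)) = 339058/((358630*(-1/226))) + (105 + 261121 - 303534)/12654 = 339058/(-179315/113) - 42308*1/12654 = 339058*(-113/179315) - 21154/6327 = -38313554/179315 - 21154/6327 = -246203085668/1134526005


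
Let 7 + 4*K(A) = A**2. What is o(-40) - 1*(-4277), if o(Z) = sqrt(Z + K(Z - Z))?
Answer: 4277 + I*sqrt(167)/2 ≈ 4277.0 + 6.4614*I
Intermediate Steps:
K(A) = -7/4 + A**2/4
o(Z) = sqrt(-7/4 + Z) (o(Z) = sqrt(Z + (-7/4 + (Z - Z)**2/4)) = sqrt(Z + (-7/4 + (1/4)*0**2)) = sqrt(Z + (-7/4 + (1/4)*0)) = sqrt(Z + (-7/4 + 0)) = sqrt(Z - 7/4) = sqrt(-7/4 + Z))
o(-40) - 1*(-4277) = sqrt(-7 + 4*(-40))/2 - 1*(-4277) = sqrt(-7 - 160)/2 + 4277 = sqrt(-167)/2 + 4277 = (I*sqrt(167))/2 + 4277 = I*sqrt(167)/2 + 4277 = 4277 + I*sqrt(167)/2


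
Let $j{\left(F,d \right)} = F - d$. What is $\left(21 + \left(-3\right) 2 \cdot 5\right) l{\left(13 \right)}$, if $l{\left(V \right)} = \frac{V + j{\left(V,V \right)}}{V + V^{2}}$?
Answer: $- \frac{9}{14} \approx -0.64286$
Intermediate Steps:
$l{\left(V \right)} = \frac{V}{V + V^{2}}$ ($l{\left(V \right)} = \frac{V + \left(V - V\right)}{V + V^{2}} = \frac{V + 0}{V + V^{2}} = \frac{V}{V + V^{2}}$)
$\left(21 + \left(-3\right) 2 \cdot 5\right) l{\left(13 \right)} = \frac{21 + \left(-3\right) 2 \cdot 5}{1 + 13} = \frac{21 - 30}{14} = \left(21 - 30\right) \frac{1}{14} = \left(-9\right) \frac{1}{14} = - \frac{9}{14}$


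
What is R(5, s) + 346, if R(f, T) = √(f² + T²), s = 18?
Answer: 346 + √349 ≈ 364.68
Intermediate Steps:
R(f, T) = √(T² + f²)
R(5, s) + 346 = √(18² + 5²) + 346 = √(324 + 25) + 346 = √349 + 346 = 346 + √349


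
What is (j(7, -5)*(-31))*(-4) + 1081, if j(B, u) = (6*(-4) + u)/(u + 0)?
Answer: 9001/5 ≈ 1800.2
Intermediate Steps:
j(B, u) = (-24 + u)/u
(j(7, -5)*(-31))*(-4) + 1081 = (((-24 - 5)/(-5))*(-31))*(-4) + 1081 = (-⅕*(-29)*(-31))*(-4) + 1081 = ((29/5)*(-31))*(-4) + 1081 = -899/5*(-4) + 1081 = 3596/5 + 1081 = 9001/5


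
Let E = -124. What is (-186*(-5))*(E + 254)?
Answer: 120900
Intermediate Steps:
(-186*(-5))*(E + 254) = (-186*(-5))*(-124 + 254) = 930*130 = 120900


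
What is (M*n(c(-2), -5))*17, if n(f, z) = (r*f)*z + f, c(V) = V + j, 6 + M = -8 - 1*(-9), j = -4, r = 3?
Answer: -7140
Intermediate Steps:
M = -5 (M = -6 + (-8 - 1*(-9)) = -6 + (-8 + 9) = -6 + 1 = -5)
c(V) = -4 + V (c(V) = V - 4 = -4 + V)
n(f, z) = f + 3*f*z (n(f, z) = (3*f)*z + f = 3*f*z + f = f + 3*f*z)
(M*n(c(-2), -5))*17 = -5*(-4 - 2)*(1 + 3*(-5))*17 = -(-30)*(1 - 15)*17 = -(-30)*(-14)*17 = -5*84*17 = -420*17 = -7140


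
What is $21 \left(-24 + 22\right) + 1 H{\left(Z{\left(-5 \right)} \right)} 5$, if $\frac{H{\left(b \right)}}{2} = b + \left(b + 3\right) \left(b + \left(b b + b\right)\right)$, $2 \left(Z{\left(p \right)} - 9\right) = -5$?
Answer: $\frac{21087}{4} \approx 5271.8$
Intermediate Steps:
$Z{\left(p \right)} = \frac{13}{2}$ ($Z{\left(p \right)} = 9 + \frac{1}{2} \left(-5\right) = 9 - \frac{5}{2} = \frac{13}{2}$)
$H{\left(b \right)} = 2 b + 2 \left(3 + b\right) \left(b^{2} + 2 b\right)$ ($H{\left(b \right)} = 2 \left(b + \left(b + 3\right) \left(b + \left(b b + b\right)\right)\right) = 2 \left(b + \left(3 + b\right) \left(b + \left(b^{2} + b\right)\right)\right) = 2 \left(b + \left(3 + b\right) \left(b + \left(b + b^{2}\right)\right)\right) = 2 \left(b + \left(3 + b\right) \left(b^{2} + 2 b\right)\right) = 2 b + 2 \left(3 + b\right) \left(b^{2} + 2 b\right)$)
$21 \left(-24 + 22\right) + 1 H{\left(Z{\left(-5 \right)} \right)} 5 = 21 \left(-24 + 22\right) + 1 \cdot 2 \cdot \frac{13}{2} \left(7 + \left(\frac{13}{2}\right)^{2} + 5 \cdot \frac{13}{2}\right) 5 = 21 \left(-2\right) + 1 \cdot 2 \cdot \frac{13}{2} \left(7 + \frac{169}{4} + \frac{65}{2}\right) 5 = -42 + 1 \cdot 2 \cdot \frac{13}{2} \cdot \frac{327}{4} \cdot 5 = -42 + 1 \cdot \frac{4251}{4} \cdot 5 = -42 + \frac{4251}{4} \cdot 5 = -42 + \frac{21255}{4} = \frac{21087}{4}$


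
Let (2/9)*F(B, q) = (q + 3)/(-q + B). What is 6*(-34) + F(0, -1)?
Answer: -195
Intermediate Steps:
F(B, q) = 9*(3 + q)/(2*(B - q)) (F(B, q) = 9*((q + 3)/(-q + B))/2 = 9*((3 + q)/(B - q))/2 = 9*(3 + q)/(2*(B - q)))
6*(-34) + F(0, -1) = 6*(-34) + 9*(3 - 1)/(2*(0 - 1*(-1))) = -204 + (9/2)*2/(0 + 1) = -204 + (9/2)*2/1 = -204 + (9/2)*1*2 = -204 + 9 = -195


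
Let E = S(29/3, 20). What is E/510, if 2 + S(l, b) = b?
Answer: 3/85 ≈ 0.035294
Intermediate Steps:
S(l, b) = -2 + b
E = 18 (E = -2 + 20 = 18)
E/510 = 18/510 = 18*(1/510) = 3/85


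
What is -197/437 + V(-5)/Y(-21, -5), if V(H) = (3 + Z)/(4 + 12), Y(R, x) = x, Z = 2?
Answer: -3589/6992 ≈ -0.51330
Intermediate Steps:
V(H) = 5/16 (V(H) = (3 + 2)/(4 + 12) = 5/16)
-197/437 + V(-5)/Y(-21, -5) = -197/437 + (5/16)/(-5) = -197*1/437 + (5/16)*(-1/5) = -197/437 - 1/16 = -3589/6992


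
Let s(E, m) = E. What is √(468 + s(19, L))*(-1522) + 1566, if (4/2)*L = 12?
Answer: 1566 - 1522*√487 ≈ -32022.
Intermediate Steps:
L = 6 (L = (½)*12 = 6)
√(468 + s(19, L))*(-1522) + 1566 = √(468 + 19)*(-1522) + 1566 = √487*(-1522) + 1566 = -1522*√487 + 1566 = 1566 - 1522*√487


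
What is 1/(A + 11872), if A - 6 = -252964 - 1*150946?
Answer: -1/392032 ≈ -2.5508e-6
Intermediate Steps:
A = -403904 (A = 6 + (-252964 - 1*150946) = 6 + (-252964 - 150946) = 6 - 403910 = -403904)
1/(A + 11872) = 1/(-403904 + 11872) = 1/(-392032) = -1/392032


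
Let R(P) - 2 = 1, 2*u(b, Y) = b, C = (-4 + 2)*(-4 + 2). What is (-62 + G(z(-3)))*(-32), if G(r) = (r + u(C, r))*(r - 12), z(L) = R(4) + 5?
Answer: 3264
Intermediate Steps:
C = 4 (C = -2*(-2) = 4)
u(b, Y) = b/2
R(P) = 3 (R(P) = 2 + 1 = 3)
z(L) = 8 (z(L) = 3 + 5 = 8)
G(r) = (-12 + r)*(2 + r) (G(r) = (r + (1/2)*4)*(r - 12) = (r + 2)*(-12 + r) = (2 + r)*(-12 + r) = (-12 + r)*(2 + r))
(-62 + G(z(-3)))*(-32) = (-62 + (-24 + 8**2 - 10*8))*(-32) = (-62 + (-24 + 64 - 80))*(-32) = (-62 - 40)*(-32) = -102*(-32) = 3264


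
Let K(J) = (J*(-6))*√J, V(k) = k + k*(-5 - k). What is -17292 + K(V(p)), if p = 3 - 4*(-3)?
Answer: -17292 + 1710*I*√285 ≈ -17292.0 + 28868.0*I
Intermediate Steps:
p = 15 (p = 3 + 12 = 15)
K(J) = -6*J^(3/2) (K(J) = (-6*J)*√J = -6*J^(3/2))
-17292 + K(V(p)) = -17292 - 6*(-15*I*√15*(4 + 15)^(3/2)) = -17292 - 6*(-285*I*√285) = -17292 - (-1710)*I*√285 = -17292 + 1710*I*√285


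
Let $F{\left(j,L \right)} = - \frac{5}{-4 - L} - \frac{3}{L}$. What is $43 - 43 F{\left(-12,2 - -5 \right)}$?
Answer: $\frac{3225}{77} \approx 41.883$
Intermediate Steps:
$43 - 43 F{\left(-12,2 - -5 \right)} = 43 - 43 \frac{2 \left(-6 + \left(2 - -5\right)\right)}{\left(2 - -5\right) \left(4 + \left(2 - -5\right)\right)} = 43 - 43 \frac{2 \left(-6 + \left(2 + 5\right)\right)}{\left(2 + 5\right) \left(4 + \left(2 + 5\right)\right)} = 43 - 43 \frac{2 \left(-6 + 7\right)}{7 \left(4 + 7\right)} = 43 - 43 \cdot 2 \cdot \frac{1}{7} \cdot \frac{1}{11} \cdot 1 = 43 - \frac{86}{77} = \frac{3225}{77}$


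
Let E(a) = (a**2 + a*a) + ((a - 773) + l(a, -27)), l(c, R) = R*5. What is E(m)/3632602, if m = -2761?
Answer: 15242573/3632602 ≈ 4.1960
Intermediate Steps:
l(c, R) = 5*R
E(a) = -908 + a + 2*a**2 (E(a) = (a**2 + a*a) + ((a - 773) + 5*(-27)) = (a**2 + a**2) + ((-773 + a) - 135) = 2*a**2 + (-908 + a) = -908 + a + 2*a**2)
E(m)/3632602 = (-908 - 2761 + 2*(-2761)**2)/3632602 = (-908 - 2761 + 2*7623121)*(1/3632602) = (-908 - 2761 + 15246242)*(1/3632602) = 15242573*(1/3632602) = 15242573/3632602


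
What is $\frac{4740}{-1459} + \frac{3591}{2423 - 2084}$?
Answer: $\frac{1210803}{164867} \approx 7.3441$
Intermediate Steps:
$\frac{4740}{-1459} + \frac{3591}{2423 - 2084} = 4740 \left(- \frac{1}{1459}\right) + \frac{3591}{339} = - \frac{4740}{1459} + 3591 \cdot \frac{1}{339} = - \frac{4740}{1459} + \frac{1197}{113} = \frac{1210803}{164867}$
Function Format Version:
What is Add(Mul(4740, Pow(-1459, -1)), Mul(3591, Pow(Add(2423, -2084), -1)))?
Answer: Rational(1210803, 164867) ≈ 7.3441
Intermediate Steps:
Add(Mul(4740, Pow(-1459, -1)), Mul(3591, Pow(Add(2423, -2084), -1))) = Add(Mul(4740, Rational(-1, 1459)), Mul(3591, Pow(339, -1))) = Add(Rational(-4740, 1459), Mul(3591, Rational(1, 339))) = Add(Rational(-4740, 1459), Rational(1197, 113)) = Rational(1210803, 164867)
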